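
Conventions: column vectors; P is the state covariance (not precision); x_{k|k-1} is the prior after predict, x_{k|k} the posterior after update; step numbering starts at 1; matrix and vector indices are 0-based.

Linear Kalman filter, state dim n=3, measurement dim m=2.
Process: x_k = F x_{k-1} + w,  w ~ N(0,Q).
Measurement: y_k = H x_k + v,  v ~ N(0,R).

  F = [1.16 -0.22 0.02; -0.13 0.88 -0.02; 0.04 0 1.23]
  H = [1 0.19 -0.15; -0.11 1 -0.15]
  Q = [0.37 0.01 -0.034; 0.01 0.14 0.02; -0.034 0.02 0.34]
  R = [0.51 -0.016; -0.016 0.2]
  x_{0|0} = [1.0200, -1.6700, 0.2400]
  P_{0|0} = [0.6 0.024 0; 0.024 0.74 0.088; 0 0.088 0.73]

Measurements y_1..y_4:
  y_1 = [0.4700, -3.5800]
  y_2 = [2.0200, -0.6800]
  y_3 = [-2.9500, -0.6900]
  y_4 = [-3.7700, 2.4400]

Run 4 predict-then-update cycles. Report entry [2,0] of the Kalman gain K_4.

step 1: x^-=[1.5554, -1.6070, 0.3360]  P^-=[1.2004 -0.1969 -0.0122; -0.1969 0.7149 0.0950; -0.0122 0.0950 1.4454]  S=[1.6922 -0.1878; -0.1878 0.9764]  K=[0.6654 -0.2070; 0.0384 0.7472; -0.1414 -0.1506]  nu=[-0.7297, -1.7515]  x^+=[1.4325, -2.9437, 0.7029]  P^+=[0.3576 0.0028 0.1032; 0.0028 0.1781 0.1931; 0.1032 0.1931 1.3974]
step 2: x^-=[2.3234, -2.7908, 0.9218]  P^-=[0.8621 -0.0745 0.1120; -0.0745 0.2776 0.1763; 0.1120 0.1763 2.4649]  S=[1.3656 -0.1220; -0.1220 0.5107]  K=[0.5886 -0.2238; 0.0103 0.5103; -0.2045 -0.4517]  nu=[0.3651, 2.5046]  x^+=[1.9777, -1.5088, -0.2842]  P^+=[0.3312 0.0119 0.1979; 0.0119 0.1458 0.2836; 0.1979 0.2836 2.3261]
step 3: x^-=[2.6204, -1.5792, -0.2705]  P^-=[0.8242 -0.0554 0.2443; -0.0554 0.2477 0.2367; 0.2443 0.2367 3.8791]  S=[1.3226 -0.1015; -0.1015 0.4942]  K=[0.5681 -0.2531; 0.0007 0.4419; -0.2834 -0.8111]  nu=[-5.3109, 1.1368]  x^+=[-0.6846, -1.0807, 0.3127]  P^+=[0.3365 0.0248 0.3163; 0.0248 0.1513 0.4013; 0.3163 0.4013 3.4944]
step 4: x^-=[-0.5501, -0.8683, 0.3572]  P^-=[0.8301 -0.0448 0.4104; -0.0448 0.2461 0.3167; 0.4104 0.3167 5.6584]  S=[1.3181 -0.0884; -0.0884 0.5118]  K=[0.5572 -0.2899; -0.0080 0.3962; -0.3668 -1.1911]  nu=[-3.0014, 3.3014]  x^+=[-3.1795, 0.4638, -2.4740]  P^+=[0.3493 0.0396 0.4537; 0.0396 0.1651 0.5424; 0.4537 0.5424 4.8321]

K[2,0] = -0.3668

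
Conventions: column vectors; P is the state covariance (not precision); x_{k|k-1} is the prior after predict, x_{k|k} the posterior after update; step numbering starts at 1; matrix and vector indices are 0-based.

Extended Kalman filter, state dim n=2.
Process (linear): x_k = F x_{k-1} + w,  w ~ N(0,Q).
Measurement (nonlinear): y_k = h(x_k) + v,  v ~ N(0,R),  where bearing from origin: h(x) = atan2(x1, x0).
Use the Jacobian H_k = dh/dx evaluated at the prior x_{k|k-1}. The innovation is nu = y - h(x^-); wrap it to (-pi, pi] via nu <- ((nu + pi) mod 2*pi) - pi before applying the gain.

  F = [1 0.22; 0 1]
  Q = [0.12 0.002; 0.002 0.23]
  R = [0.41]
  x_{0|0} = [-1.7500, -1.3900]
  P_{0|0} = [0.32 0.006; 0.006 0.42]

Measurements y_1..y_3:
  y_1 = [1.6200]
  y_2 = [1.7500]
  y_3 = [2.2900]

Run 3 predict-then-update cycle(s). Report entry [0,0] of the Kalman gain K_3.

K[0,0] = -0.3696

step 1: x^-=[-2.0558, -1.3900]  P^-=[0.4630 0.1004; 0.1004 0.6500]  H_jac=[0.2257 -0.3338]  S=[0.4909]  K=[0.1446; -0.3959]  nu=[-2.1161]  x^+=[-2.3618, -0.5523]  P^+=[0.4527 0.1285; 0.1285 0.5731]
step 2: x^-=[-2.4833, -0.5523]  P^-=[0.6570 0.2566; 0.2566 0.8031]  H_jac=[0.0853 -0.3837]  S=[0.5162]  K=[-0.0821; -0.5545]  nu=[-1.6104]  x^+=[-2.3511, 0.3407]  P^+=[0.6535 0.2331; 0.2331 0.6443]
step 3: x^-=[-2.2761, 0.3407]  P^-=[0.9072 0.3768; 0.3768 0.8743]  H_jac=[-0.0643 -0.4297]  S=[0.5960]  K=[-0.3696; -0.6710]  nu=[-0.7030]  x^+=[-2.0163, 0.8124]  P^+=[0.8258 0.2290; 0.2290 0.6060]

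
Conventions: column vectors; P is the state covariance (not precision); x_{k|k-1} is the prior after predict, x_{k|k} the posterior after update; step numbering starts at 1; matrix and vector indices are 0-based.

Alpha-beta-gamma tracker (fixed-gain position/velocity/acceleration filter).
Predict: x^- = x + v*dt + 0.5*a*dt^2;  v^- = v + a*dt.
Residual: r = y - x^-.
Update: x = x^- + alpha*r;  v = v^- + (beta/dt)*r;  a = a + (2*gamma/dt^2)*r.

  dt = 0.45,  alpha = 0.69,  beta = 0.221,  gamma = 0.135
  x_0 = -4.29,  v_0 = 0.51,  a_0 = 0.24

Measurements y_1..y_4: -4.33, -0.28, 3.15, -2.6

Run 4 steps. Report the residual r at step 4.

step 1: x_pred=-4.0362  r=-0.2938  x^+=-4.2389  v^+=0.4737  a^+=-0.1517
step 2: x_pred=-4.0411  r=3.7611  x^+=-1.4459  v^+=2.2526  a^+=4.8631
step 3: x_pred=0.0601  r=3.0899  x^+=2.1921  v^+=5.9584  a^+=8.9830
step 4: x_pred=5.7829  r=-8.3829  x^+=-0.0013  v^+=5.8838  a^+=-2.1943

resid = -8.3829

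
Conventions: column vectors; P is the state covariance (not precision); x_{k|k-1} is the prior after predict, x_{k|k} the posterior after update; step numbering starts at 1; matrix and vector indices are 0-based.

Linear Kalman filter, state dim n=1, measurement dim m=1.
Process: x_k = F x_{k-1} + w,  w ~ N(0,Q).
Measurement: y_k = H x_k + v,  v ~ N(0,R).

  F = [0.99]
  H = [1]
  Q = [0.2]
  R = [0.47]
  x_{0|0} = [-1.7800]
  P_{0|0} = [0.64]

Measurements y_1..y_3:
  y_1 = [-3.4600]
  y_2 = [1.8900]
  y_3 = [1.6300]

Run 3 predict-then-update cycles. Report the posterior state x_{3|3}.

step 1: x^-=[-1.7622]  P^-=[0.8273]  S=[1.2973]  K=[0.6377]  nu=[-1.6978]  x^+=[-2.8449]  P^+=[0.2997]
step 2: x^-=[-2.8164]  P^-=[0.4938]  S=[0.9638]  K=[0.5123]  nu=[4.7064]  x^+=[-0.4052]  P^+=[0.2408]
step 3: x^-=[-0.4012]  P^-=[0.4360]  S=[0.9060]  K=[0.4812]  nu=[2.0312]  x^+=[0.5763]  P^+=[0.2262]

x_post = [0.5763]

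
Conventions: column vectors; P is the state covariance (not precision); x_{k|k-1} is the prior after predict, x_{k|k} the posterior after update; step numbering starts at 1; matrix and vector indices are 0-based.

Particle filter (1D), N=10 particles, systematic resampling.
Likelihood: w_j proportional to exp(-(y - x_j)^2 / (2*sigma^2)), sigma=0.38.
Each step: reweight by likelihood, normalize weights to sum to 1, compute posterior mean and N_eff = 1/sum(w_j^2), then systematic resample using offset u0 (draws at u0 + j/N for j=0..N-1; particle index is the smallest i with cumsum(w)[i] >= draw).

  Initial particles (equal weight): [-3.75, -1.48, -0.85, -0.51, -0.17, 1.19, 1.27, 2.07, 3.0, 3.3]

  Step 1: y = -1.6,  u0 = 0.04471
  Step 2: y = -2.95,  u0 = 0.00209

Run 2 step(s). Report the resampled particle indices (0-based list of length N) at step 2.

step 1: w=[0.0000, 0.8562, 0.1283, 0.0147, 0.0008, 0.0000, 0.0000, 0.0000, 0.0000, 0.0000]  mean=-1.3839  Neff=1.3338  idx=[1, 1, 1, 1, 1, 1, 1, 1, 1, 2]
step 2: w=[0.1111, 0.1111, 0.1111, 0.1111, 0.1111, 0.1111, 0.1111, 0.1111, 0.1111, 0.0000]  mean=-1.4800  Neff=9.0008  idx=[0, 0, 1, 2, 3, 4, 5, 6, 7, 8]

resampled_idx = [0, 0, 1, 2, 3, 4, 5, 6, 7, 8]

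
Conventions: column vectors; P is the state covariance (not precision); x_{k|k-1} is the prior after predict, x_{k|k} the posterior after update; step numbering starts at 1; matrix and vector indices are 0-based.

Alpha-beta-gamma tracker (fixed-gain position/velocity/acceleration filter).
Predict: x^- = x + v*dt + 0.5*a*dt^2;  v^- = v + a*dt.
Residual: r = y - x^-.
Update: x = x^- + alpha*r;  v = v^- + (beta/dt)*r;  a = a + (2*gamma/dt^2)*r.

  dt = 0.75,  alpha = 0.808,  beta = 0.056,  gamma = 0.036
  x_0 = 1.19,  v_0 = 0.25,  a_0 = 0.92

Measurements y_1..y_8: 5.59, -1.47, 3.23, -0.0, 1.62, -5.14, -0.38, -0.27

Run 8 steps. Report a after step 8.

a_post = -0.8860

step 1: x_pred=1.6362  r=3.9537  x^+=4.8309  v^+=1.2352  a^+=1.4261
step 2: x_pred=6.1584  r=-7.6284  x^+=-0.0054  v^+=1.7352  a^+=0.4496
step 3: x_pred=1.4225  r=1.8075  x^+=2.8830  v^+=2.2074  a^+=0.6810
step 4: x_pred=4.7300  r=-4.7300  x^+=0.9082  v^+=2.3650  a^+=0.0756
step 5: x_pred=2.7031  r=-1.0831  x^+=1.8280  v^+=2.3408  a^+=-0.0631
step 6: x_pred=3.5658  r=-8.7058  x^+=-3.4685  v^+=1.6434  a^+=-1.1774
step 7: x_pred=-2.5671  r=2.1871  x^+=-0.7999  v^+=0.9237  a^+=-0.8975
step 8: x_pred=-0.3596  r=0.0896  x^+=-0.2872  v^+=0.2572  a^+=-0.8860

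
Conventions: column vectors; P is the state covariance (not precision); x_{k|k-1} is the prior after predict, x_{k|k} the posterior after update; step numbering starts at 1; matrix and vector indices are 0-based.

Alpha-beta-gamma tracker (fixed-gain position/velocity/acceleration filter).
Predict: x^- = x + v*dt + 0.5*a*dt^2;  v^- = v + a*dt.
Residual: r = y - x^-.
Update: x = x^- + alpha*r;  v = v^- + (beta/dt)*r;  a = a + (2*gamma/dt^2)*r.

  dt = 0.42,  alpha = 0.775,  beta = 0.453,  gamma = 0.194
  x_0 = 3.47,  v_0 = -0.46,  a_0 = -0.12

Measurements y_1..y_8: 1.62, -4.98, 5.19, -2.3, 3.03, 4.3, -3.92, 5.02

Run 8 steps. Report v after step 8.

step 1: x_pred=3.2662  r=-1.6462  x^+=1.9904  v^+=-2.2860  a^+=-3.7409
step 2: x_pred=0.7003  r=-5.6803  x^+=-3.7019  v^+=-9.9838  a^+=-16.2351
step 3: x_pred=-9.3271  r=14.5171  x^+=1.9237  v^+=-1.1449  a^+=15.6958
step 4: x_pred=2.8272  r=-5.1272  x^+=-1.1464  v^+=-0.0827  a^+=4.4183
step 5: x_pred=-0.7914  r=3.8214  x^+=2.1702  v^+=5.8947  a^+=12.8237
step 6: x_pred=5.7770  r=-1.4770  x^+=4.6323  v^+=9.6876  a^+=9.5749
step 7: x_pred=9.5456  r=-13.4656  x^+=-0.8902  v^+=-0.8146  a^+=-20.0433
step 8: x_pred=-3.0002  r=8.0202  x^+=3.2155  v^+=-0.5824  a^+=-2.4026

v_post = -0.5824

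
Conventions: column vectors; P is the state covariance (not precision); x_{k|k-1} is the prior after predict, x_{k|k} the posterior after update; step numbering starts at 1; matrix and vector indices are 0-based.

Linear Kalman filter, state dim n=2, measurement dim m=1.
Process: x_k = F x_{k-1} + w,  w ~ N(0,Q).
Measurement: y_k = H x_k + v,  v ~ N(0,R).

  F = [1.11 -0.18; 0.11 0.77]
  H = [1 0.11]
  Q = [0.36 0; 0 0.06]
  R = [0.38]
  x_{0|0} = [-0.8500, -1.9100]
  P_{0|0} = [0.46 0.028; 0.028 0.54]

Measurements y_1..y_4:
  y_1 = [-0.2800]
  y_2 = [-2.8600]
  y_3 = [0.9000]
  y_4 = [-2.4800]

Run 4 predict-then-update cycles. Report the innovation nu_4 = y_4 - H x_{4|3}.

innov = [-2.6290]

step 1: x^-=[-0.5997, -1.5642]  P^-=[0.9331 0.0047; 0.0047 0.3905]  S=[1.3188]  K=[0.7079; 0.0361]  nu=[0.4918]  x^+=[-0.2516, -1.5464]  P^+=[0.2722 -0.0290; -0.0290 0.3888]
step 2: x^-=[-0.0009, -1.2184]  P^-=[0.7196 -0.0449; -0.0449 0.2889]  S=[1.0932]  K=[0.6537; -0.0120]  nu=[-2.7251]  x^+=[-1.7823, -1.1857]  P^+=[0.2524 -0.0363; -0.0363 0.2887]
step 3: x^-=[-1.7649, -1.1091]  P^-=[0.6949 -0.0395; -0.0395 0.2281]  S=[1.0689]  K=[0.6460; -0.0135]  nu=[2.7869]  x^+=[0.0354, -1.1467]  P^+=[0.2488 -0.0302; -0.0302 0.2279]
step 4: x^-=[0.2457, -0.8791]  P^-=[0.6860 -0.0264; -0.0264 0.1930]  S=[1.0625]  K=[0.6429; -0.0049]  nu=[-2.6290]  x^+=[-1.4445, -0.8662]  P^+=[0.2468 -0.0231; -0.0231 0.1930]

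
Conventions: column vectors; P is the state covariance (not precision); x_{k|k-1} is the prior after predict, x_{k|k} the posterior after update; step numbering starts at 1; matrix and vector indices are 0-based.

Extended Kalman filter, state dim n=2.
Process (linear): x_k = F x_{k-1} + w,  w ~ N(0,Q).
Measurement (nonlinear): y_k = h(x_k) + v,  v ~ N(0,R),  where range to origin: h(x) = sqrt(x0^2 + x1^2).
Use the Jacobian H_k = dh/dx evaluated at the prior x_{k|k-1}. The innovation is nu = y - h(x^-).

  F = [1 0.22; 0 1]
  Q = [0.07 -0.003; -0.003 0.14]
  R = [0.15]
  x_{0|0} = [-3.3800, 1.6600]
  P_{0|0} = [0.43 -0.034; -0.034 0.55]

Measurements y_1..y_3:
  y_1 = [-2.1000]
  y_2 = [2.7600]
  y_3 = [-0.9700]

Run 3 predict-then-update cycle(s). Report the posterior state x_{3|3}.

step 1: x^-=[-3.0148, 1.6600]  P^-=[0.5117 0.0840; 0.0840 0.6900]  H_jac=[-0.8760 0.4823]  S=[0.6322]  K=[-0.6449; 0.4101]  nu=[-5.5416]  x^+=[0.5590, -0.6124]  P^+=[0.2487 0.2512; 0.2512 0.5837]
step 2: x^-=[0.4243, -0.6124]  P^-=[0.4575 0.3766; 0.3766 0.7237]  H_jac=[0.5695 -0.8220]  S=[0.4348]  K=[-0.1127; -0.8749]  nu=[2.0150]  x^+=[0.1973, -2.3753]  P^+=[0.4520 0.3337; 0.3337 0.3909]
step 3: x^-=[-0.3253, -2.3753]  P^-=[0.6877 0.4167; 0.4167 0.5309]  H_jac=[-0.1357 -0.9908]  S=[0.7958]  K=[-0.6361; -0.7320]  nu=[-3.3675]  x^+=[1.8166, 0.0896]  P^+=[0.3658 0.0462; 0.0462 0.1045]

x_post = [1.8166, 0.0896]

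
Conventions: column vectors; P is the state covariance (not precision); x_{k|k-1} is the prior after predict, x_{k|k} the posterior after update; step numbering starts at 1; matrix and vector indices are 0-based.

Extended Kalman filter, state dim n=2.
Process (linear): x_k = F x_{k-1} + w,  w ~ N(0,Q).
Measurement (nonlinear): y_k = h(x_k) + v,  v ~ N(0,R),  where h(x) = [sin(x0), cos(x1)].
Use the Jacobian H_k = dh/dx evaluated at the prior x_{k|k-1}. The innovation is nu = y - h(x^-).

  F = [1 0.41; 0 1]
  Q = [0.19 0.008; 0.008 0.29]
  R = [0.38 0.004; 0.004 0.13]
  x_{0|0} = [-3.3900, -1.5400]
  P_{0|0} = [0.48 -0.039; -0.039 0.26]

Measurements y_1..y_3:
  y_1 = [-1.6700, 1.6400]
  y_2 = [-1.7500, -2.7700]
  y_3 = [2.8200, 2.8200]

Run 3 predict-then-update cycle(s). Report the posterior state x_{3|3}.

step 1: x^-=[-4.0214, -1.5400]  P^-=[0.6817 0.0756; 0.0756 0.5500]  H_jac=[-0.6373 0.0000; 0.0000 0.9995]  S=[0.6569 -0.0442; -0.0442 0.6795]  K=[-0.6568 0.0685; -0.0190 0.8078]  nu=[-2.4406, 1.6092]  x^+=[-2.3081, -0.1936]  P^+=[0.3912 0.0063; 0.0063 0.1050]
step 2: x^-=[-2.3875, -0.1936]  P^-=[0.6040 0.0573; 0.0573 0.3950]  H_jac=[-0.7289 0.0000; 0.0000 0.1924]  S=[0.7009 -0.0040; -0.0040 0.1446]  K=[-0.6278 0.0587; -0.0566 0.5238]  nu=[-1.0654, -3.7513]  x^+=[-1.9390, -2.0983]  P^+=[0.3270 0.0266; 0.0266 0.3528]
step 3: x^-=[-2.7993, -2.0983]  P^-=[0.5981 0.1793; 0.1793 0.6428]  H_jac=[-0.9420 0.0000; 0.0000 0.8641]  S=[0.9107 -0.1419; -0.1419 0.6099]  K=[-0.6008 0.1142; -0.0452 0.9001]  nu=[3.1557, 3.3234]  x^+=[-4.3159, 0.7507]  P^+=[0.2419 0.0144; 0.0144 0.1352]

x_post = [-4.3159, 0.7507]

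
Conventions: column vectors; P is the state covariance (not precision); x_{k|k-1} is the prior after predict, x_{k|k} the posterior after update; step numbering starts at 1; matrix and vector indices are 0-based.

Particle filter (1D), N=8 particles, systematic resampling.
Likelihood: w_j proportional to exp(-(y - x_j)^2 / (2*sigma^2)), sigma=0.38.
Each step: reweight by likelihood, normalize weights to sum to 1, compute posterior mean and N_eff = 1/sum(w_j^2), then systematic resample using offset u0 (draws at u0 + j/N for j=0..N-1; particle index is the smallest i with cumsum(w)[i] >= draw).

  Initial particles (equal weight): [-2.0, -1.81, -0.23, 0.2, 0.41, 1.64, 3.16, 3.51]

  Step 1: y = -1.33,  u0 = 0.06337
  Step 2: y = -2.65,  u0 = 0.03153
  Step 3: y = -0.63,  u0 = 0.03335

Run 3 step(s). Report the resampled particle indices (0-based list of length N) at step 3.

resampled_idx = [0, 4, 4, 5, 5, 6, 6, 7]

step 1: w=[0.3121, 0.6651, 0.0224, 0.0004, 0.0000, 0.0000, 0.0000, 0.0000]  mean=-1.8330  Neff=1.8512  idx=[0, 0, 1, 1, 1, 1, 1, 1]
step 2: w=[0.2352, 0.2352, 0.0883, 0.0883, 0.0883, 0.0883, 0.0883, 0.0883]  mean=-1.8994  Neff=6.3533  idx=[0, 0, 1, 1, 2, 4, 5, 6]
step 3: w=[0.0394, 0.0394, 0.0394, 0.0394, 0.2106, 0.2106, 0.2106, 0.2106]  mean=-1.8399  Neff=5.4441  idx=[0, 4, 4, 5, 5, 6, 6, 7]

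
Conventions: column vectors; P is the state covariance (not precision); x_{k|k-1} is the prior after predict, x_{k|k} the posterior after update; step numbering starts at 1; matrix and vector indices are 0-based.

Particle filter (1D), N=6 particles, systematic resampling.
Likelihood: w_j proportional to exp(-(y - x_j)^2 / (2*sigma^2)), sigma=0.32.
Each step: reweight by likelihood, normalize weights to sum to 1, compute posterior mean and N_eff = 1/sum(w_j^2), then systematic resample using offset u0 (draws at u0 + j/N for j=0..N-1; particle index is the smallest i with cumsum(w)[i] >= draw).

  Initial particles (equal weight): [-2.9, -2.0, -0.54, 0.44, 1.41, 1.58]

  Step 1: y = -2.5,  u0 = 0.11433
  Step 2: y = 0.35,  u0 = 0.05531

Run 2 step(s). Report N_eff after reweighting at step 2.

N_eff = 3.0000

step 1: w=[0.6081, 0.3919, 0.0000, 0.0000, 0.0000, 0.0000]  mean=-2.5473  Neff=1.9106  idx=[0, 0, 0, 1, 1, 1]
step 2: w=[0.0000, 0.0000, 0.0000, 0.3333, 0.3333, 0.3333]  mean=-2.0000  Neff=3.0000  idx=[3, 3, 4, 4, 5, 5]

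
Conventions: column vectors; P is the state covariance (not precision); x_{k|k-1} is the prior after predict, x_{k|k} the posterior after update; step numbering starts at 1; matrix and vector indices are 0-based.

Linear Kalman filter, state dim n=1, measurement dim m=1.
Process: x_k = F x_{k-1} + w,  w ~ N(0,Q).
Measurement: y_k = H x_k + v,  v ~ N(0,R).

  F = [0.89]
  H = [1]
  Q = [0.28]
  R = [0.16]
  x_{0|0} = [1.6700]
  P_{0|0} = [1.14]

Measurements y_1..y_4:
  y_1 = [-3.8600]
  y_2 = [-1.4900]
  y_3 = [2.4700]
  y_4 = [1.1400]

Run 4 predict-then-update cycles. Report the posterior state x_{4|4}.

x_post = [1.1227]

step 1: x^-=[1.4863]  P^-=[1.1830]  S=[1.3430]  K=[0.8809]  nu=[-5.3463]  x^+=[-3.2231]  P^+=[0.1409]
step 2: x^-=[-2.8685]  P^-=[0.3916]  S=[0.5516]  K=[0.7100]  nu=[1.3785]  x^+=[-1.8898]  P^+=[0.1136]
step 3: x^-=[-1.6820]  P^-=[0.3700]  S=[0.5300]  K=[0.6981]  nu=[4.1520]  x^+=[1.2165]  P^+=[0.1117]
step 4: x^-=[1.0827]  P^-=[0.3685]  S=[0.5285]  K=[0.6972]  nu=[0.0573]  x^+=[1.1227]  P^+=[0.1116]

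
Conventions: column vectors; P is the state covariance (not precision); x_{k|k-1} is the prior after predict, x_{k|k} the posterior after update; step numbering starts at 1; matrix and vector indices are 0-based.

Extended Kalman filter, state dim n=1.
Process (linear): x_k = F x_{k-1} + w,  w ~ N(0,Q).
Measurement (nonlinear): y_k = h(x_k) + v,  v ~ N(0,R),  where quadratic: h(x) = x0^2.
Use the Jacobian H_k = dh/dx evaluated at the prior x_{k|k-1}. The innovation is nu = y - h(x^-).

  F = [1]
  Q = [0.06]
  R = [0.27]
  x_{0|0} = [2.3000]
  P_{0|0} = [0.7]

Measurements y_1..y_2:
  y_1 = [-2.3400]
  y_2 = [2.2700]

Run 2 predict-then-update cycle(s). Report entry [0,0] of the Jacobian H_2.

step 1: x^-=[2.3000]  P^-=[0.7600]  H_jac=[4.6000]  S=[16.3516]  K=[0.2138]  nu=[-7.6300]  x^+=[0.6687]  P^+=[0.0125]
step 2: x^-=[0.6687]  P^-=[0.0725]  H_jac=[1.3374]  S=[0.3998]  K=[0.2427]  nu=[1.8228]  x^+=[1.1111]  P^+=[0.0490]

H_jac[0,0] = 1.3374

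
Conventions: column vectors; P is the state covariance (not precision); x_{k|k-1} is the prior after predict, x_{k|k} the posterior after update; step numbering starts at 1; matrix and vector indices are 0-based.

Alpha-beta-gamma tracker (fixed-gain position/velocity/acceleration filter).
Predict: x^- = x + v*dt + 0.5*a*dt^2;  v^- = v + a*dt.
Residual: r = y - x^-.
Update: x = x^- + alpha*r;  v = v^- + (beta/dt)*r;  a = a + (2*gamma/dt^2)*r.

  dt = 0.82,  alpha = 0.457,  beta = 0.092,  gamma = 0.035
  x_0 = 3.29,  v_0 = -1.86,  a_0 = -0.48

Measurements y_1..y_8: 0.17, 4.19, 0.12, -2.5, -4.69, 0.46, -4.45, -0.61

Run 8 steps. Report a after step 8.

step 1: x_pred=1.6034  r=-1.4334  x^+=0.9483  v^+=-2.4144  a^+=-0.6292
step 2: x_pred=-1.2430  r=5.4330  x^+=1.2399  v^+=-2.3208  a^+=-0.0636
step 3: x_pred=-0.6846  r=0.8046  x^+=-0.3169  v^+=-2.2827  a^+=0.0201
step 4: x_pred=-2.1820  r=-0.3180  x^+=-2.3273  v^+=-2.3019  a^+=-0.0130
step 5: x_pred=-4.2192  r=-0.4708  x^+=-4.4344  v^+=-2.3653  a^+=-0.0620
step 6: x_pred=-6.3948  r=6.8548  x^+=-3.2622  v^+=-1.6471  a^+=0.6516
step 7: x_pred=-4.3937  r=-0.0563  x^+=-4.4194  v^+=-1.1191  a^+=0.6458
step 8: x_pred=-5.1200  r=4.5100  x^+=-3.0589  v^+=-0.0835  a^+=1.1153

a_post = 1.1153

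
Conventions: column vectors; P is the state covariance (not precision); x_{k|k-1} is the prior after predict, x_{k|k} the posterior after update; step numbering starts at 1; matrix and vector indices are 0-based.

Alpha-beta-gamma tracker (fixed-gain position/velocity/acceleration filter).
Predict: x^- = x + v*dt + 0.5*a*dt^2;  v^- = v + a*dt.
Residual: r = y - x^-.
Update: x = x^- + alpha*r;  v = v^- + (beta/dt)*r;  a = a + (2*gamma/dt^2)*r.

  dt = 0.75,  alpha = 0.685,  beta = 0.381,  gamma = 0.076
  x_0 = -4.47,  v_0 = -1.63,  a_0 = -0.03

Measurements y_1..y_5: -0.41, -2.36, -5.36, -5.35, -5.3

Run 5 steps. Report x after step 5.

x_post = -5.5155

step 1: x_pred=-5.7009  r=5.2909  x^+=-2.0766  v^+=1.0353  a^+=1.3997
step 2: x_pred=-0.9065  r=-1.4535  x^+=-1.9021  v^+=1.3467  a^+=1.0070
step 3: x_pred=-0.6089  r=-4.7511  x^+=-3.8634  v^+=-0.3116  a^+=-0.2769
step 4: x_pred=-4.1750  r=-1.1750  x^+=-4.9799  v^+=-1.1162  a^+=-0.5944
step 5: x_pred=-5.9842  r=0.6842  x^+=-5.5155  v^+=-1.2144  a^+=-0.4095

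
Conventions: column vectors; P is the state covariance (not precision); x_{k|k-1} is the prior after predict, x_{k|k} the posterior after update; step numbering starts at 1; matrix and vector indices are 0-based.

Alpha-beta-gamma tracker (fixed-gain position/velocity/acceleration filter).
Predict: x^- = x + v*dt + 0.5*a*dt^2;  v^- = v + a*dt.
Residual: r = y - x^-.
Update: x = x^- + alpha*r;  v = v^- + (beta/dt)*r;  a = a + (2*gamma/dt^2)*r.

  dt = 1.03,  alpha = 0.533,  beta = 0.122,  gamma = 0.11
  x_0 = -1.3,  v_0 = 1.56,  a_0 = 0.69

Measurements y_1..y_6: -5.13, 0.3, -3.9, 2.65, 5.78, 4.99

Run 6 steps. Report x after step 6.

step 1: x_pred=0.6728  r=-5.8028  x^+=-2.4201  v^+=1.5834  a^+=-0.5133
step 2: x_pred=-1.0615  r=1.3615  x^+=-0.3358  v^+=1.2159  a^+=-0.2310
step 3: x_pred=0.7940  r=-4.6940  x^+=-1.7079  v^+=0.4220  a^+=-1.2044
step 4: x_pred=-1.9121  r=4.5621  x^+=0.5195  v^+=-0.2782  a^+=-0.2584
step 5: x_pred=0.0959  r=5.6841  x^+=3.1255  v^+=0.1290  a^+=0.9204
step 6: x_pred=3.7466  r=1.2434  x^+=4.4093  v^+=1.2242  a^+=1.1782

x_post = 4.4093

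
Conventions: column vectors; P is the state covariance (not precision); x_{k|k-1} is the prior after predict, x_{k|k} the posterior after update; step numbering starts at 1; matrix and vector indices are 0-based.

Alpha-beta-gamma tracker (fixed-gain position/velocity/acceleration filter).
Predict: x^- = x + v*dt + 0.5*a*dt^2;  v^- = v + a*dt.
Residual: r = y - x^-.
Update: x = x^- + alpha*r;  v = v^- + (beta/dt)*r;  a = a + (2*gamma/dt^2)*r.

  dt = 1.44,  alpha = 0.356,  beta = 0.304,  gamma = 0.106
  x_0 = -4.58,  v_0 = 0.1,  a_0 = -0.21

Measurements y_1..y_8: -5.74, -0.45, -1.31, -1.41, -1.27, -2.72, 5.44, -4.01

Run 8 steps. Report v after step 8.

step 1: x_pred=-4.6537  r=-1.0863  x^+=-5.0404  v^+=-0.4317  a^+=-0.3211
step 2: x_pred=-5.9950  r=5.5450  x^+=-4.0210  v^+=0.2766  a^+=0.2458
step 3: x_pred=-3.3678  r=2.0578  x^+=-2.6352  v^+=1.0650  a^+=0.4562
step 4: x_pred=-0.6286  r=-0.7814  x^+=-0.9068  v^+=1.5570  a^+=0.3763
step 5: x_pred=1.7256  r=-2.9956  x^+=0.6591  v^+=1.4666  a^+=0.0701
step 6: x_pred=2.8437  r=-5.5637  x^+=0.8630  v^+=0.3930  a^+=-0.4987
step 7: x_pred=0.9118  r=4.5282  x^+=2.5238  v^+=0.6307  a^+=-0.0358
step 8: x_pred=3.3950  r=-7.4050  x^+=0.7588  v^+=-0.9841  a^+=-0.7928

v_post = -0.9841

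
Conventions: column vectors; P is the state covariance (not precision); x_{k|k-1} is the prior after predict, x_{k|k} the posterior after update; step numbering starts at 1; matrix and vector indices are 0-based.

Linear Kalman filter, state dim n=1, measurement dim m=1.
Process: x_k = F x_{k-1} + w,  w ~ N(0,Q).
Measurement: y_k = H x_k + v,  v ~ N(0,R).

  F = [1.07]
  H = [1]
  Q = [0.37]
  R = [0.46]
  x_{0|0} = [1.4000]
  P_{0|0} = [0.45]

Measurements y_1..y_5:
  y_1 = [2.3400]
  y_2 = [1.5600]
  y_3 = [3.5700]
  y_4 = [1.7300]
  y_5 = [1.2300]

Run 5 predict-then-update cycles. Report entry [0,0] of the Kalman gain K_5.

step 1: x^-=[1.4980]  P^-=[0.8852]  S=[1.3452]  K=[0.6580]  nu=[0.8420]  x^+=[2.0521]  P^+=[0.3027]
step 2: x^-=[2.1957]  P^-=[0.7166]  S=[1.1766]  K=[0.6090]  nu=[-0.6357]  x^+=[1.8085]  P^+=[0.2802]
step 3: x^-=[1.9351]  P^-=[0.6907]  S=[1.1507]  K=[0.6003]  nu=[1.6349]  x^+=[2.9165]  P^+=[0.2761]
step 4: x^-=[3.1206]  P^-=[0.6861]  S=[1.1461]  K=[0.5986]  nu=[-1.3906]  x^+=[2.2881]  P^+=[0.2754]
step 5: x^-=[2.4483]  P^-=[0.6853]  S=[1.1453]  K=[0.5984]  nu=[-1.2183]  x^+=[1.7193]  P^+=[0.2752]

K[0,0] = 0.5984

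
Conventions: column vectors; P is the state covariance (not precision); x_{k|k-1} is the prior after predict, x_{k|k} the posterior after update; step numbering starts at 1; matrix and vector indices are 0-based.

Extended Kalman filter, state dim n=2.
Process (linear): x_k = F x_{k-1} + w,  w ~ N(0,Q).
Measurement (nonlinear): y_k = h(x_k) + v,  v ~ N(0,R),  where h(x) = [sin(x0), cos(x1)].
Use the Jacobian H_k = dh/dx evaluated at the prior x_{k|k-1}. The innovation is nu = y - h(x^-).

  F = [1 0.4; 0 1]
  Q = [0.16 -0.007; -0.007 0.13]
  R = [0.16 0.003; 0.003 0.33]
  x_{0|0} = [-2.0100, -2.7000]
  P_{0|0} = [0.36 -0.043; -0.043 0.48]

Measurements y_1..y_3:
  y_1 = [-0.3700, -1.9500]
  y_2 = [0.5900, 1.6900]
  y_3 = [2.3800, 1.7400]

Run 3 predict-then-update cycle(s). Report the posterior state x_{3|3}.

step 1: x^-=[-3.0900, -2.7000]  P^-=[0.5624 0.1420; 0.1420 0.6100]  H_jac=[-0.9987 0.0000; 0.0000 0.4274]  S=[0.7209 -0.0576; -0.0576 0.4414]  K=[-0.7762 0.0362; -0.1511 0.5709]  nu=[-0.3184, -1.0459]  x^+=[-2.8807, -3.2490]  P^+=[0.1242 0.0225; 0.0225 0.4397]
step 2: x^-=[-4.1803, -3.2490]  P^-=[0.3726 0.1914; 0.1914 0.5697]  H_jac=[-0.5074 0.0000; 0.0000 -0.1072]  S=[0.2559 0.0134; 0.0134 0.3365]  K=[-0.7370 -0.0316; -0.3707 -0.1667]  nu=[-0.2717, 2.6842]  x^+=[-4.0648, -3.5957]  P^+=[0.2326 0.1179; 0.1179 0.5236]
step 3: x^-=[-5.5031, -3.5957]  P^-=[0.5707 0.3203; 0.3203 0.6536]  H_jac=[0.7108 0.0000; 0.0000 -0.4387]  S=[0.4484 -0.0969; -0.0969 0.4558]  K=[0.8785 -0.1216; 0.3898 -0.5462]  nu=[1.6766, 2.6387]  x^+=[-4.3509, -4.3833]  P^+=[0.1972 0.0854; 0.0854 0.4082]

x_post = [-4.3509, -4.3833]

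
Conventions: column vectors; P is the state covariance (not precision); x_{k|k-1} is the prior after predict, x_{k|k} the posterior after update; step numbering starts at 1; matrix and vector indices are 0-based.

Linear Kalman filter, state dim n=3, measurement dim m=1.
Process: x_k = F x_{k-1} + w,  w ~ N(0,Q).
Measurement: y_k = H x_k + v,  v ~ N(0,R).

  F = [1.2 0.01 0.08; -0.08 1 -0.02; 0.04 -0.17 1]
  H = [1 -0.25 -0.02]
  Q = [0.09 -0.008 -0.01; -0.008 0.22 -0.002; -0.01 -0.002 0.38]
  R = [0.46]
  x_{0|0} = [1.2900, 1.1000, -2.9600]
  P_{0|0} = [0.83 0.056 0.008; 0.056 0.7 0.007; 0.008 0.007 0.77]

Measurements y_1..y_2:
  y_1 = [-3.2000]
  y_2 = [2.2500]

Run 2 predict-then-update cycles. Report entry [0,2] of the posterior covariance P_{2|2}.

P_post[0,2] = 0.0188

step 1: x^-=[1.3222, 1.0560, -3.0954]  P^-=[1.2931 -0.0144 0.0884; -0.0144 0.9164 -0.1297; 0.0884 -0.1297 1.1691]  S=[1.8132]  K=[0.7142; -0.1329; 0.0538]  nu=[-4.3201]  x^+=[-1.7631, 1.6301, -3.3277]  P^+=[0.3683 0.1576 0.0188; 0.1576 0.8844 -0.1167; 0.0188 -0.1167 1.1638]
step 2: x^-=[-2.3656, 1.8377, -3.6753]  P^-=[0.6351 0.1428 0.0903; 0.1428 1.0867 -0.2870; 0.0903 -0.2870 1.6090]  S=[1.0858]  K=[0.5504; -0.1134; 0.1196]  nu=[5.0015]  x^+=[0.3871, 1.2703, -3.0773]  P^+=[0.3062 0.2106 0.0188; 0.2106 1.0727 -0.2723; 0.0188 -0.2723 1.5935]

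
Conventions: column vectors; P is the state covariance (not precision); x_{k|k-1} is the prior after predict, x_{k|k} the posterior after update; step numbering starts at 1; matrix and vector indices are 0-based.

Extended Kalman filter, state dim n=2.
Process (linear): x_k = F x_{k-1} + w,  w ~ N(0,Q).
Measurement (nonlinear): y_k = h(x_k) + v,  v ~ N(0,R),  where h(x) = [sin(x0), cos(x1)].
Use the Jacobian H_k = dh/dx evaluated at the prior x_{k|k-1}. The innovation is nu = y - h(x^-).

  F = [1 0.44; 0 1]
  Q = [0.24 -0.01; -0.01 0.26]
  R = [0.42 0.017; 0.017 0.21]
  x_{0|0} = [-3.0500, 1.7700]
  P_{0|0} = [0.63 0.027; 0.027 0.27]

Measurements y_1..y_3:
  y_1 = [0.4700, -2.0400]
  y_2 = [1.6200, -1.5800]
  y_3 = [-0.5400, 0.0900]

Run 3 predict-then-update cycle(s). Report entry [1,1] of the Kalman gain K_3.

step 1: x^-=[-2.2712, 1.7700]  P^-=[0.9460 0.1358; 0.1358 0.5300]  H_jac=[-0.6445 0.0000; 0.0000 -0.9802]  S=[0.8130 0.1028; 0.1028 0.7192]  K=[-0.7400 -0.0793; -0.0166 -0.7199]  nu=[1.2346, -1.8421]  x^+=[-3.0386, 3.0757]  P^+=[0.4843 0.0298; 0.0298 0.1545]
step 2: x^-=[-1.6853, 3.0757]  P^-=[0.7804 0.0878; 0.0878 0.4145]  H_jac=[-0.1143 0.0000; 0.0000 -0.0659]  S=[0.4302 0.0177; 0.0177 0.2118]  K=[-0.2069 -0.0101; -0.0181 -0.1274]  nu=[2.6134, -0.5822]  x^+=[-2.2203, 3.1025]  P^+=[0.7619 0.0855; 0.0855 0.4109]
step 3: x^-=[-0.8552, 3.1025]  P^-=[1.1567 0.2562; 0.2562 0.6709]  H_jac=[0.6561 0.0000; 0.0000 -0.0390]  S=[0.9179 0.0104; 0.0104 0.2110]  K=[0.8278 -0.0883; 0.1847 -0.1332]  nu=[0.2147, 1.0892]  x^+=[-0.7737, 2.9971]  P^+=[0.5276 0.1148; 0.1148 0.6363]

K[1,1] = -0.1332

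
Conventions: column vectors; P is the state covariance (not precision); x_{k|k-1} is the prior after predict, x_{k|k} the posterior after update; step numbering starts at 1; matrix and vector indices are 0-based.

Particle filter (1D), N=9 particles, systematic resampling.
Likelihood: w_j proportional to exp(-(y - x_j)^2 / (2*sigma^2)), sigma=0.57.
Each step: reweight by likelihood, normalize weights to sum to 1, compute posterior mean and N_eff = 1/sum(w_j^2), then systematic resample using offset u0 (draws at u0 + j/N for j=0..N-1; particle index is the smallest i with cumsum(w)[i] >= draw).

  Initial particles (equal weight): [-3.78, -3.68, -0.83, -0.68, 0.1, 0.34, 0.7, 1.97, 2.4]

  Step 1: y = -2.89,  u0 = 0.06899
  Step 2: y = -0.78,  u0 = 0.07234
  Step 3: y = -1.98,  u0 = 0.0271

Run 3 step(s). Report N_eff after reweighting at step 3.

step 1: w=[0.4344, 0.5626, 0.0021, 0.0008, 0.0000, 0.0000, 0.0000, 0.0000, 0.0000]  mean=-3.7149  Neff=1.9791  idx=[0, 0, 0, 0, 1, 1, 1, 1, 1]
step 2: w=[0.0610, 0.0610, 0.0610, 0.0610, 0.1512, 0.1512, 0.1512, 0.1512, 0.1512]  mean=-3.7044  Neff=7.7400  idx=[1, 3, 4, 5, 5, 6, 7, 8, 8]
step 3: w=[0.0715, 0.0715, 0.1224, 0.1224, 0.1224, 0.1224, 0.1224, 0.1224, 0.1224]  mean=-3.6943  Neff=8.6839  idx=[0, 1, 2, 3, 4, 5, 6, 7, 8]

N_eff = 8.6839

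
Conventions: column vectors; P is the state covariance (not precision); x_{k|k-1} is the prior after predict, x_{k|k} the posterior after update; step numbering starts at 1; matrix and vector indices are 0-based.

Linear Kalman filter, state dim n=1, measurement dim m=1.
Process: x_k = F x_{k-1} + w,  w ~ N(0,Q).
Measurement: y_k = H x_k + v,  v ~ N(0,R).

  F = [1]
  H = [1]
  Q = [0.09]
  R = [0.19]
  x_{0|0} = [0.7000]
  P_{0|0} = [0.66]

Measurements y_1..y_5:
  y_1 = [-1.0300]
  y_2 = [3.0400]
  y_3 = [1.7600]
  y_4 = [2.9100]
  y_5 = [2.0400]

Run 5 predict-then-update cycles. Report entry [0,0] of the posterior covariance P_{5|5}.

P_post[0,0] = 0.0935

step 1: x^-=[0.7000]  P^-=[0.7500]  S=[0.9400]  K=[0.7979]  nu=[-1.7300]  x^+=[-0.6803]  P^+=[0.1516]
step 2: x^-=[-0.6803]  P^-=[0.2416]  S=[0.4316]  K=[0.5598]  nu=[3.7203]  x^+=[1.4022]  P^+=[0.1064]
step 3: x^-=[1.4022]  P^-=[0.1964]  S=[0.3864]  K=[0.5082]  nu=[0.3578]  x^+=[1.5841]  P^+=[0.0966]
step 4: x^-=[1.5841]  P^-=[0.1866]  S=[0.3766]  K=[0.4954]  nu=[1.3259]  x^+=[2.2410]  P^+=[0.0941]
step 5: x^-=[2.2410]  P^-=[0.1841]  S=[0.3741]  K=[0.4922]  nu=[-0.2010]  x^+=[2.1421]  P^+=[0.0935]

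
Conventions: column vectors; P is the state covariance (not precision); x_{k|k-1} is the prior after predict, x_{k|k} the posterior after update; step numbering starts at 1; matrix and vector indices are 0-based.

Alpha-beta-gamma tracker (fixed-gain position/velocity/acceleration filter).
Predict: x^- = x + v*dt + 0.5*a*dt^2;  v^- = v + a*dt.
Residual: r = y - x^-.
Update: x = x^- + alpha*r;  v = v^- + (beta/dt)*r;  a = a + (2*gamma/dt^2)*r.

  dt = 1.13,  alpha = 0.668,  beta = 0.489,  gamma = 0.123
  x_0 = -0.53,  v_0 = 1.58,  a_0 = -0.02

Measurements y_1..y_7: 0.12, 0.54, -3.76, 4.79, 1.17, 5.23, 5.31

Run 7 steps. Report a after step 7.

a_post = 0.3926

step 1: x_pred=1.2426  r=-1.1226  x^+=0.4927  v^+=1.0716  a^+=-0.2363
step 2: x_pred=1.5528  r=-1.0128  x^+=0.8762  v^+=0.3663  a^+=-0.4314
step 3: x_pred=1.0148  r=-4.7748  x^+=-2.1748  v^+=-2.1874  a^+=-1.3513
step 4: x_pred=-5.5092  r=10.2992  x^+=1.3707  v^+=0.7426  a^+=0.6329
step 5: x_pred=2.6139  r=-1.4439  x^+=1.6494  v^+=0.8330  a^+=0.3548
step 6: x_pred=2.8171  r=2.4129  x^+=4.4289  v^+=2.2780  a^+=0.8196
step 7: x_pred=7.5263  r=-2.2163  x^+=6.0458  v^+=2.2450  a^+=0.3926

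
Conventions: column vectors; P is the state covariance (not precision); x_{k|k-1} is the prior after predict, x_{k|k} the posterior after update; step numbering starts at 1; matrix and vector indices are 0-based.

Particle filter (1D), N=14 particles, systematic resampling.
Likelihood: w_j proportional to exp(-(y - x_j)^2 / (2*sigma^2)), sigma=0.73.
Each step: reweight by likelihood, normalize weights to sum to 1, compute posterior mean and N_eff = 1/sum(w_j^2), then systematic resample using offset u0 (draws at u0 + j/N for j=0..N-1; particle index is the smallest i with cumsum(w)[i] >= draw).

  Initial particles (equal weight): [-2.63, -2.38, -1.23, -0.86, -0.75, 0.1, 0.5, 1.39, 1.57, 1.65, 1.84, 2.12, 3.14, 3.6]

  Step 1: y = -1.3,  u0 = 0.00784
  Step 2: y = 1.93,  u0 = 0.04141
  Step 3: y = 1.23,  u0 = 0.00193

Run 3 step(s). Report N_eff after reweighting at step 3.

step 1: w=[0.0574, 0.1010, 0.3002, 0.2515, 0.2271, 0.0479, 0.0144, 0.0003, 0.0001, 0.0001, 0.0000, 0.0000, 0.0000, 0.0000]  mean=-1.1340  Neff=4.5269  idx=[0, 1, 1, 2, 2, 2, 2, 3, 3, 3, 4, 4, 4, 4]
step 2: w=[0.0000, 0.0000, 0.0000, 0.0120, 0.0120, 0.0120, 0.0120, 0.0949, 0.0949, 0.0949, 0.1668, 0.1668, 0.1668, 0.1668]  mean=-0.8044  Neff=7.1993  idx=[6, 7, 8, 9, 9, 10, 10, 11, 11, 12, 12, 12, 13, 13]
step 3: w=[0.0115, 0.0559, 0.0559, 0.0559, 0.0559, 0.0850, 0.0850, 0.0850, 0.0850, 0.0850, 0.0850, 0.0850, 0.0850, 0.0850]  mean=-0.7801  Neff=12.8784  idx=[0, 2, 3, 4, 5, 6, 7, 8, 8, 9, 10, 11, 12, 13]

N_eff = 12.8784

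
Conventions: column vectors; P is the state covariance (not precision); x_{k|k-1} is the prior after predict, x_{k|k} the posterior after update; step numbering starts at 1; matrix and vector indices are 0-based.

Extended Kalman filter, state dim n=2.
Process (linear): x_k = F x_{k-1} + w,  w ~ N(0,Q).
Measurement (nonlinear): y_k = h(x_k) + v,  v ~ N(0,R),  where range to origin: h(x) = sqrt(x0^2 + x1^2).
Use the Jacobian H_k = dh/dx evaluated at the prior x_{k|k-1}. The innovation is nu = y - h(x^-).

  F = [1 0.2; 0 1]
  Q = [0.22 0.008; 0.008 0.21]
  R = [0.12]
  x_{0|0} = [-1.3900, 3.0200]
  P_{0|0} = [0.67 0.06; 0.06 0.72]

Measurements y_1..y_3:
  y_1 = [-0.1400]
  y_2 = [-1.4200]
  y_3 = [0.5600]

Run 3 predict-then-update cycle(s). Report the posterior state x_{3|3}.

step 1: x^-=[-0.7860, 3.0200]  P^-=[0.9428 0.2120; 0.2120 0.9300]  H_jac=[-0.2519 0.9678]  S=[0.9475]  K=[-0.0341; 0.8936]  nu=[-3.2606]  x^+=[-0.6748, 0.1064]  P^+=[0.9417 0.2409; 0.2409 0.1735]
step 2: x^-=[-0.6536, 0.1064]  P^-=[1.2650 0.2836; 0.2836 0.3835]  H_jac=[-0.9870 0.1607]  S=[1.2722]  K=[-0.9455; -0.1715]  nu=[-2.0822]  x^+=[1.3152, 0.4636]  P^+=[0.1275 0.0772; 0.0772 0.3461]
step 3: x^-=[1.4079, 0.4636]  P^-=[0.3923 0.1544; 0.1544 0.5561]  H_jac=[0.9498 0.3128]  S=[0.6200]  K=[0.6788; 0.5170]  nu=[-0.9223]  x^+=[0.7819, -0.0133]  P^+=[0.1066 -0.0632; -0.0632 0.3903]

x_post = [0.7819, -0.0133]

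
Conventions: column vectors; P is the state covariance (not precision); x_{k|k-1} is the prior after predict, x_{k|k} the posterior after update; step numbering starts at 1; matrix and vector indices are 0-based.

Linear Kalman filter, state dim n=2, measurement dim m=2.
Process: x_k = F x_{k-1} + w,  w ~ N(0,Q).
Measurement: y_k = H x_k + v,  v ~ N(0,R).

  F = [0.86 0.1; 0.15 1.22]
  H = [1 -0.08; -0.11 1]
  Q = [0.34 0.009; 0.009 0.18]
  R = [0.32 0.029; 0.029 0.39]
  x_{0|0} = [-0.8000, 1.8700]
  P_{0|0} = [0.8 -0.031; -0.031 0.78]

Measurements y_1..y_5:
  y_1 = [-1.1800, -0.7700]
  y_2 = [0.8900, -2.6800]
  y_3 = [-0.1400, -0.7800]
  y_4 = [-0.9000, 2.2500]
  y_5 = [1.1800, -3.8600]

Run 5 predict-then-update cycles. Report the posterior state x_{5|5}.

step 1: x^-=[-0.5010, 2.1614]  P^-=[0.9341 0.1744; 0.1744 1.3476]  S=[1.2349 -0.0057; -0.0057 1.7105]  K=[0.7454 0.0443; 0.0575 0.7768]  nu=[-0.5061, -2.9865]  x^+=[-1.0106, -0.1876]  P^+=[0.2451 0.0659; 0.0659 0.3119]
step 2: x^-=[-0.8879, -0.3805]  P^-=[0.5357 0.1488; 0.1488 0.6738]  S=[0.8362 0.0662; 0.0662 1.0376]  K=[0.6227 0.0468; 0.0636 0.6296]  nu=[1.7475, -2.3972]  x^+=[0.0880, -1.7786]  P^+=[0.2053 0.0589; 0.0589 0.2539]
step 3: x^-=[-0.1022, -2.1567]  P^-=[0.5045 0.1291; 0.1291 0.5840]  S=[0.8076 0.0571; 0.0571 0.9517]  K=[0.6090 0.0409; 0.0600 0.5951]  nu=[-0.2103, 1.3655]  x^+=[-0.1745, -1.3567]  P^+=[0.2005 0.0557; 0.0557 0.2400]
step 4: x^-=[-0.2857, -1.6814]  P^-=[0.5003 0.1234; 0.1234 0.5620]  S=[0.8041 0.0535; 0.0535 0.9310]  K=[0.6073 0.0385; 0.0586 0.5858]  nu=[-0.7488, 3.8999]  x^+=[-0.5902, 0.5593]  P^+=[0.1998 0.0546; 0.0546 0.2362]
step 5: x^-=[-0.4516, 0.5938]  P^-=[0.4995 0.1217; 0.1217 0.5560]  S=[0.8036 0.0524; 0.0524 0.9253]  K=[0.6070 0.0378; 0.0581 0.5831]  nu=[1.6791, -4.5035]  x^+=[0.3974, -1.9348]  P^+=[0.1997 0.0543; 0.0543 0.2351]

x_post = [0.3974, -1.9348]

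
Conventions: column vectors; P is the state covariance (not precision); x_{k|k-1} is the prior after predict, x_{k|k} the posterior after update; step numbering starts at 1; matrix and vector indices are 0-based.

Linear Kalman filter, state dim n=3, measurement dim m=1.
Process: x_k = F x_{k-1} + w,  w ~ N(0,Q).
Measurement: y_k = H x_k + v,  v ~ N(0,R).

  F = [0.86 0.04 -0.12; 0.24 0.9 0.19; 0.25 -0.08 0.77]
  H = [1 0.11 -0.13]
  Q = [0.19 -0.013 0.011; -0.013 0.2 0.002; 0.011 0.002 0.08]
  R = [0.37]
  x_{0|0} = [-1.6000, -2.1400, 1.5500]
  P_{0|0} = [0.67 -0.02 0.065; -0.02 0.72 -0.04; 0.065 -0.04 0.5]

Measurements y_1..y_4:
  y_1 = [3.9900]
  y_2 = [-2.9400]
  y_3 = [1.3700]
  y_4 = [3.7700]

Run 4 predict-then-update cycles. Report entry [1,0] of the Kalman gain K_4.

K[1,0] = 0.1918

step 1: x^-=[-1.6476, -2.0155, 0.9647]  P^-=[0.6795 0.1369 0.1472; 0.1369 0.8235 0.0474; 0.1472 0.0474 0.4537]  S=[1.0576]  K=[0.6386; 0.2093; 0.0883]  nu=[5.9847]  x^+=[2.1743, -0.7631, 1.4934]  P^+=[0.2482 -0.0044 0.0875; -0.0044 0.7771 0.0278; 0.0875 0.0278 0.4454]
step 2: x^-=[1.6602, 0.1188, 1.7546]  P^-=[0.3626 0.0616 0.0774; 0.0616 0.8754 0.0644; 0.0774 0.0644 0.3950]  S=[0.7414]  K=[0.4846; 0.2016; 0.0447]  nu=[-4.3852]  x^+=[-0.4647, -0.7653, 1.5584]  P^+=[0.1885 -0.0109 0.0614; -0.0109 0.8453 0.0577; 0.0614 0.0577 0.3935]
step 3: x^-=[-0.6173, -0.5042, 1.1450]  P^-=[0.3224 0.0413 0.0542; 0.0413 0.9304 0.0611; 0.0542 0.0611 0.3475]  S=[0.7028]  K=[0.4552; 0.1931; 0.0224]  nu=[2.1916]  x^+=[0.3804, -0.0811, 1.1942]  P^+=[0.1768 -0.0205 0.0470; -0.0205 0.9042 0.0581; 0.0470 0.0581 0.3471]
step 4: x^-=[0.1806, 0.2452, 1.0211]  P^-=[0.3155 0.0326 0.0473; 0.0326 0.9704 0.0444; 0.0473 0.0444 0.3144]  S=[0.6962]  K=[0.4495; 0.1918; 0.0163]  nu=[3.6952]  x^+=[1.8417, 0.9541, 1.0813]  P^+=[0.1748 -0.0275 0.0422; -0.0275 0.9448 0.0422; 0.0422 0.0422 0.3142]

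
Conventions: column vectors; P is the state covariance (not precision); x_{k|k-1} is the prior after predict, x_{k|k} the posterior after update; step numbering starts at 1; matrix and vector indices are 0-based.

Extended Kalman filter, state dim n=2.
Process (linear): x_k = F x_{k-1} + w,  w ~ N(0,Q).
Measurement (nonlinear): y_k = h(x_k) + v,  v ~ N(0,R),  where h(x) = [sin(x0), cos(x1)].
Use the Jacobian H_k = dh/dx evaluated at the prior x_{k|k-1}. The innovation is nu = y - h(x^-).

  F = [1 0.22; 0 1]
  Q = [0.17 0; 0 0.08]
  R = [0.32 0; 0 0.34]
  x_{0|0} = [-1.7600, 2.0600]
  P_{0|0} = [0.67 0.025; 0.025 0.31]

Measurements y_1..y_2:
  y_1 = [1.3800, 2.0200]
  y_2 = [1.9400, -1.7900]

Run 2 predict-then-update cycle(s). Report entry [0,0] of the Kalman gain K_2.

step 1: x^-=[-1.3068, 2.0600]  P^-=[0.8660 0.0932; 0.0932 0.3900]  H_jac=[0.2609 0.0000; 0.0000 -0.8827]  S=[0.3790 -0.0215; -0.0215 0.6439]  K=[0.5902 -0.1081; 0.0340 -0.5335]  nu=[2.3454, 2.4899]  x^+=[-0.1918, 0.8112]  P^+=[0.7237 0.0416; 0.0416 0.2055]
step 2: x^-=[-0.0133, 0.8112]  P^-=[0.9220 0.0868; 0.0868 0.2855]  H_jac=[0.9999 0.0000; 0.0000 -0.7251]  S=[1.2418 -0.0630; -0.0630 0.4901]  K=[0.7407 -0.0333; 0.0488 -0.4161]  nu=[1.9533, -2.4786]  x^+=[1.5161, 1.9380]  P^+=[0.2370 0.0156; 0.0156 0.1951]

K[0,0] = 0.7407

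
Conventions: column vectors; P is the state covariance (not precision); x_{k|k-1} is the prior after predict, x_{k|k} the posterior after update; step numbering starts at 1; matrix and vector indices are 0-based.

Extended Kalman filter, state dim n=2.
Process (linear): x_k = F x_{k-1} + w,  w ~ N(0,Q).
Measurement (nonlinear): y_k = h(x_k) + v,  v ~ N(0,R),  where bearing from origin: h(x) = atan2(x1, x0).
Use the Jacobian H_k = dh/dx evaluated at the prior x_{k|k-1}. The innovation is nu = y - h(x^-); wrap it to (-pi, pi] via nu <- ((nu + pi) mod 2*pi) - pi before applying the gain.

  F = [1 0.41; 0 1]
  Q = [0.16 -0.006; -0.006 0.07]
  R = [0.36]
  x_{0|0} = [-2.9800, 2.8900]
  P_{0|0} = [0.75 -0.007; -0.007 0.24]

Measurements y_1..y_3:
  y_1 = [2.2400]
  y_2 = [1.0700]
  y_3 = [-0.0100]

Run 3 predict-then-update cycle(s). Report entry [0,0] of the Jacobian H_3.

step 1: x^-=[-1.7951, 2.8900]  P^-=[0.9446 0.0854; 0.0854 0.3100]  H_jac=[-0.2497 -0.1551]  S=[0.4330]  K=[-0.5753; -0.1603]  nu=[0.1134]  x^+=[-1.8603, 2.8718]  P^+=[0.8013 0.0455; 0.0455 0.2989]
step 2: x^-=[-0.6829, 2.8718]  P^-=[1.0488 0.1620; 0.1620 0.3689]  H_jac=[-0.3296 -0.0784]  S=[0.4846]  K=[-0.7396; -0.1699]  nu=[-0.7342]  x^+=[-0.1399, 2.9965]  P^+=[0.7838 0.1011; 0.1011 0.3549]
step 3: x^-=[1.0887, 2.9965]  P^-=[1.0864 0.2406; 0.2406 0.4249]  H_jac=[-0.2948 0.1071]  S=[0.4441]  K=[-0.6631; -0.0573]  nu=[-1.2323]  x^+=[1.9059, 3.0671]  P^+=[0.8911 0.2238; 0.2238 0.4234]

H_jac[0,0] = -0.2948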